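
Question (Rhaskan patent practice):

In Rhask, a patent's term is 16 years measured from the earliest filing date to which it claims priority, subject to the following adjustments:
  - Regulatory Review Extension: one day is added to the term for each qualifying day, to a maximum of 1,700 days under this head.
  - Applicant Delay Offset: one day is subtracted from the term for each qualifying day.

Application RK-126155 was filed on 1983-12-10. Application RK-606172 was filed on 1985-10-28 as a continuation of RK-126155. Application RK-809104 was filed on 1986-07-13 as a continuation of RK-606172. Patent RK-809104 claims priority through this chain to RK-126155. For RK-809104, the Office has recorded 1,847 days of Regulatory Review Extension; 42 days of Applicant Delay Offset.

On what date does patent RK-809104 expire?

Earliest priority filing: 10 December 1983.
Base term: 10 December 1983 + 16 years → 10 December 1999.
Regulatory Review Extension: 1847 days claimed exceeds the 1700-day cap, so +1700 days → 5 August 2004.
Applicant Delay Offset: −42 days → 24 June 2004.

June 24, 2004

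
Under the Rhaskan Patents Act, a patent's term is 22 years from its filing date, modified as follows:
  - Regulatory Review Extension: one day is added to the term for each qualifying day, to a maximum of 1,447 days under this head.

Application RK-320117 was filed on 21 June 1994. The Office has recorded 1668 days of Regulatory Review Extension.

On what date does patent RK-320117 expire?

2020-06-07

Base term: filing date + 22 years → 21 June 2016.
Regulatory Review Extension: 1668 days claimed exceeds the 1447-day cap, so +1447 days → 7 June 2020.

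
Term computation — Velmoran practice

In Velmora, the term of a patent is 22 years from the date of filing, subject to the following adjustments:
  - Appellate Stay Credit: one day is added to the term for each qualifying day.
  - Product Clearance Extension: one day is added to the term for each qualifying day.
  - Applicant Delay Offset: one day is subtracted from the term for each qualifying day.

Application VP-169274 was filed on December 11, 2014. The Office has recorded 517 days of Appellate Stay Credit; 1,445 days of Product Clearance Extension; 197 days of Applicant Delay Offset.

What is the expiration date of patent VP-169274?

Base term: filing date + 22 years → 11 December 2036.
Appellate Stay Credit: +517 days → 12 May 2038.
Product Clearance Extension: +1445 days → 26 April 2042.
Applicant Delay Offset: −197 days → 11 October 2041.

October 11, 2041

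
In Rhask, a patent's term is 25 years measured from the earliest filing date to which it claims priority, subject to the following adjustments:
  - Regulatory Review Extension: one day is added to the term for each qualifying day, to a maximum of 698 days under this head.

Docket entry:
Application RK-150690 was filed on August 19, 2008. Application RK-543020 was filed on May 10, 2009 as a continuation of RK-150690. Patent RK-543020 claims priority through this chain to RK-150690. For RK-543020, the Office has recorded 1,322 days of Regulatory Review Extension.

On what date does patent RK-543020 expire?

Earliest priority filing: 19 August 2008.
Base term: 19 August 2008 + 25 years → 19 August 2033.
Regulatory Review Extension: 1322 days claimed exceeds the 698-day cap, so +698 days → 18 July 2035.

2035-07-18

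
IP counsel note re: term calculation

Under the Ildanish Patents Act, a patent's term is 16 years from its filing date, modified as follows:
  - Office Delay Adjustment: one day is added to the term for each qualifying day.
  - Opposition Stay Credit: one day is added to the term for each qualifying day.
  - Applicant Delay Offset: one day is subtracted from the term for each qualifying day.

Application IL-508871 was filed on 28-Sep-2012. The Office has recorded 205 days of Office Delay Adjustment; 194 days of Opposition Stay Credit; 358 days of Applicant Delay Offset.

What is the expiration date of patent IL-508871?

Base term: filing date + 16 years → 28 September 2028.
Office Delay Adjustment: +205 days → 21 April 2029.
Opposition Stay Credit: +194 days → 1 November 2029.
Applicant Delay Offset: −358 days → 8 November 2028.

November 8, 2028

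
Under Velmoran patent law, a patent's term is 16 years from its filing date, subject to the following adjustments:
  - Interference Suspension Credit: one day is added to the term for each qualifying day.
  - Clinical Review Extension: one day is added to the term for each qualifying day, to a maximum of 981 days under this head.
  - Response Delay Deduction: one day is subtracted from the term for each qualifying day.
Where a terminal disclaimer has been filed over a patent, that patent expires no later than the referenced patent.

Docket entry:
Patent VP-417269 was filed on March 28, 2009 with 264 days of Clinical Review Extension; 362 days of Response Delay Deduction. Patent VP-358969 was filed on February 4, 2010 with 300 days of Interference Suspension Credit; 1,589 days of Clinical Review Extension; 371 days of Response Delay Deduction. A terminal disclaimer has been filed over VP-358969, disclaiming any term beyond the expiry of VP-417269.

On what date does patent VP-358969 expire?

Natural term of VP-358969:
  Base: filing + 16 years → 4 February 2026.
  Interference Suspension Credit: +300 days → 1 December 2026.
  Clinical Review Extension: 1589 days claimed exceeds the 981-day cap, so +981 days → 8 August 2029.
  Response Delay Deduction: −371 days → 2 August 2028.
Expiry of referenced patent VP-417269:
  Base: filing + 16 years → 28 March 2025.
  Clinical Review Extension: 264 days (within the 981-day cap) → +264 days → 17 December 2025.
  Response Delay Deduction: −362 days → 20 December 2024.
Terminal disclaimer: VP-358969 expires on the earlier of 2 August 2028 and 20 December 2024.

December 20, 2024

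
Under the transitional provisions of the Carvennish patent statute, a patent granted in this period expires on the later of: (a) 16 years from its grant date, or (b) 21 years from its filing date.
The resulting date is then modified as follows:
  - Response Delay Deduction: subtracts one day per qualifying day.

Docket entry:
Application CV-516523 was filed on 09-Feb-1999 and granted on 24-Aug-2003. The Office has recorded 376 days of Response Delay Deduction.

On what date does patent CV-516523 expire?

(a) grant + 16 years → 24 August 2019.
(b) filing + 21 years → 9 February 2020.
Later of the two: 9 February 2020.
Response Delay Deduction: −376 days → 29 January 2019.

2019-01-29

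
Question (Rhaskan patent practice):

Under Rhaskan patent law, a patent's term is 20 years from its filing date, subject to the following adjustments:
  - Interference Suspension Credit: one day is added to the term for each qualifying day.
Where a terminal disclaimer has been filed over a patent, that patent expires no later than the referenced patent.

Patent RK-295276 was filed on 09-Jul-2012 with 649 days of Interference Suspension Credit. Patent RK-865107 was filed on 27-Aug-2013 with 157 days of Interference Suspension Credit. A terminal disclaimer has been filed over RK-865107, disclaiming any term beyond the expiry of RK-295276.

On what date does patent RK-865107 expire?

January 31, 2034

Natural term of RK-865107:
  Base: filing + 20 years → 27 August 2033.
  Interference Suspension Credit: +157 days → 31 January 2034.
Expiry of referenced patent RK-295276:
  Base: filing + 20 years → 9 July 2032.
  Interference Suspension Credit: +649 days → 19 April 2034.
Terminal disclaimer: RK-865107 expires on the earlier of 31 January 2034 and 19 April 2034.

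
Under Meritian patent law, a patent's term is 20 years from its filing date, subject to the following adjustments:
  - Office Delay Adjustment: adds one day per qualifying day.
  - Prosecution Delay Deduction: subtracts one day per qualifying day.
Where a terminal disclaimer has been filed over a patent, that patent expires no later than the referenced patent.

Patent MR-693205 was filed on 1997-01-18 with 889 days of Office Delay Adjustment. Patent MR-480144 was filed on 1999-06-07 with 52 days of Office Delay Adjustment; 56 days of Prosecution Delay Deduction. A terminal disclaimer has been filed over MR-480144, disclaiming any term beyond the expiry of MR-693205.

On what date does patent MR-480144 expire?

2019-06-03

Natural term of MR-480144:
  Base: filing + 20 years → 7 June 2019.
  Office Delay Adjustment: +52 days → 29 July 2019.
  Prosecution Delay Deduction: −56 days → 3 June 2019.
Expiry of referenced patent MR-693205:
  Base: filing + 20 years → 18 January 2017.
  Office Delay Adjustment: +889 days → 26 June 2019.
Terminal disclaimer: MR-480144 expires on the earlier of 3 June 2019 and 26 June 2019.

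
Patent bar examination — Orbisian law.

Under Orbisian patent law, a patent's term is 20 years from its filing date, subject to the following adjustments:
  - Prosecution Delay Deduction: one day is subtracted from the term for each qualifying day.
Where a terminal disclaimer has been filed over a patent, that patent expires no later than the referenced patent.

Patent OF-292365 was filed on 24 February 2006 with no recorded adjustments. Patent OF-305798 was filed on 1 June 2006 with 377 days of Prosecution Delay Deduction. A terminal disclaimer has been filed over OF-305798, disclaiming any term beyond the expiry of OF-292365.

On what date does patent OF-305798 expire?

Natural term of OF-305798:
  Base: filing + 20 years → 1 June 2026.
  Prosecution Delay Deduction: −377 days → 20 May 2025.
Expiry of referenced patent OF-292365:
  Base: filing + 20 years → 24 February 2026.
Terminal disclaimer: OF-305798 expires on the earlier of 20 May 2025 and 24 February 2026.

May 20, 2025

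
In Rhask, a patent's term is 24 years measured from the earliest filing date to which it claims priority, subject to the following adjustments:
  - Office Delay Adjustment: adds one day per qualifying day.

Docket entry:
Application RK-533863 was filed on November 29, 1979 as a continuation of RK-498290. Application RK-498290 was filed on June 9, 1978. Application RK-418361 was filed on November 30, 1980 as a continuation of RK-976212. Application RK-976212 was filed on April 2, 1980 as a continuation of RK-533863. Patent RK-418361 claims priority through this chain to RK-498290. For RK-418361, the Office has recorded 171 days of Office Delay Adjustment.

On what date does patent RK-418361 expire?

November 27, 2002

Earliest priority filing: 9 June 1978.
Base term: 9 June 1978 + 24 years → 9 June 2002.
Office Delay Adjustment: +171 days → 27 November 2002.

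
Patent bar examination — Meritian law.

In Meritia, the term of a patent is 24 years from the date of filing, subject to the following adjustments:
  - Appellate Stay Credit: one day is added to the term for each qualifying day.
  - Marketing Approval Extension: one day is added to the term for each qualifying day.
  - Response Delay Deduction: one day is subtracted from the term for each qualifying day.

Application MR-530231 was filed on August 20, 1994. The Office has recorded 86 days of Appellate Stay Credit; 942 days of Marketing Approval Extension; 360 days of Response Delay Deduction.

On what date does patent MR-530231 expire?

June 18, 2020

Base term: filing date + 24 years → 20 August 2018.
Appellate Stay Credit: +86 days → 14 November 2018.
Marketing Approval Extension: +942 days → 13 June 2021.
Response Delay Deduction: −360 days → 18 June 2020.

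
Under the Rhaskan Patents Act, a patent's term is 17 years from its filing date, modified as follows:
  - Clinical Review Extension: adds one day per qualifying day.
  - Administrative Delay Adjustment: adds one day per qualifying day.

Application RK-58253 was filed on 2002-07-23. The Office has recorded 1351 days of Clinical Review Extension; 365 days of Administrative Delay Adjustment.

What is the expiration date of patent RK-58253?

Base term: filing date + 17 years → 23 July 2019.
Clinical Review Extension: +1351 days → 4 April 2023.
Administrative Delay Adjustment: +365 days → 3 April 2024.

April 3, 2024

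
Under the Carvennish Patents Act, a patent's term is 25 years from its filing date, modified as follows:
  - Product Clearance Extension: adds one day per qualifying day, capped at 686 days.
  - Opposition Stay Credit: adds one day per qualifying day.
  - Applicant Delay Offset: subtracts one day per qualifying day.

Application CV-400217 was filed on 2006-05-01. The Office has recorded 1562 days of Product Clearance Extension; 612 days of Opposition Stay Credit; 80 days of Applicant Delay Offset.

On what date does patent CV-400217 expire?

Base term: filing date + 25 years → 1 May 2031.
Product Clearance Extension: 1562 days claimed exceeds the 686-day cap, so +686 days → 17 March 2033.
Opposition Stay Credit: +612 days → 19 November 2034.
Applicant Delay Offset: −80 days → 31 August 2034.

2034-08-31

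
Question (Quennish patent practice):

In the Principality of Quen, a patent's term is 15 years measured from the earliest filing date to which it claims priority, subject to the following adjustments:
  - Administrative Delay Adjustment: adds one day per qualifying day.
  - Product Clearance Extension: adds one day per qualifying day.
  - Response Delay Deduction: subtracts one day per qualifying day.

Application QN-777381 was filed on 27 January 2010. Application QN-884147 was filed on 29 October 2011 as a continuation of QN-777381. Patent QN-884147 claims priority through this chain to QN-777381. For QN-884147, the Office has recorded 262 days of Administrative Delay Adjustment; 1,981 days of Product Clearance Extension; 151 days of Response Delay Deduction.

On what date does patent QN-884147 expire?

Earliest priority filing: 27 January 2010.
Base term: 27 January 2010 + 15 years → 27 January 2025.
Administrative Delay Adjustment: +262 days → 16 October 2025.
Product Clearance Extension: +1981 days → 20 March 2031.
Response Delay Deduction: −151 days → 20 October 2030.

October 20, 2030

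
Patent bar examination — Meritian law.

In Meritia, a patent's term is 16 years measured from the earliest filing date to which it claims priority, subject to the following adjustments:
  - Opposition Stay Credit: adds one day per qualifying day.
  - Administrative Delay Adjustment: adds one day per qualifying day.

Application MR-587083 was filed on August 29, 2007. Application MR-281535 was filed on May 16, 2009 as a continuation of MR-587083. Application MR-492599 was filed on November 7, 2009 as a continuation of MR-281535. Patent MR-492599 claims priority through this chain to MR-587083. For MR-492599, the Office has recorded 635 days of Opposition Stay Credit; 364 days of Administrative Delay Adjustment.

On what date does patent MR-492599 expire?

May 24, 2026

Earliest priority filing: 29 August 2007.
Base term: 29 August 2007 + 16 years → 29 August 2023.
Opposition Stay Credit: +635 days → 25 May 2025.
Administrative Delay Adjustment: +364 days → 24 May 2026.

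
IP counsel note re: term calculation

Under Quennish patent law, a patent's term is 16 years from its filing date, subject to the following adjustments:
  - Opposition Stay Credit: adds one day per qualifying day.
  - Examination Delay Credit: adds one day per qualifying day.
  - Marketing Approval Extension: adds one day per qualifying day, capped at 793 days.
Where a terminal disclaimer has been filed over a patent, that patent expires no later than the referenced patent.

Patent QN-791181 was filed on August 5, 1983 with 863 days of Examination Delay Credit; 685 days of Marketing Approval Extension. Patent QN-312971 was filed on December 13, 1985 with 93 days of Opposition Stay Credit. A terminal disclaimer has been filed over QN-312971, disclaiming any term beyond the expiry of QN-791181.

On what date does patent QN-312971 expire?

Natural term of QN-312971:
  Base: filing + 16 years → 13 December 2001.
  Opposition Stay Credit: +93 days → 16 March 2002.
Expiry of referenced patent QN-791181:
  Base: filing + 16 years → 5 August 1999.
  Examination Delay Credit: +863 days → 15 December 2001.
  Marketing Approval Extension: 685 days (within the 793-day cap) → +685 days → 31 October 2003.
Terminal disclaimer: QN-312971 expires on the earlier of 16 March 2002 and 31 October 2003.

2002-03-16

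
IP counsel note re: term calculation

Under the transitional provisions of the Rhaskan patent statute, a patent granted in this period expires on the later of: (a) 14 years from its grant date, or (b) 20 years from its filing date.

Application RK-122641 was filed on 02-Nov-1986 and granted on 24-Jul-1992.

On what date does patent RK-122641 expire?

(a) grant + 14 years → 24 July 2006.
(b) filing + 20 years → 2 November 2006.
Later of the two: 2 November 2006.

2006-11-02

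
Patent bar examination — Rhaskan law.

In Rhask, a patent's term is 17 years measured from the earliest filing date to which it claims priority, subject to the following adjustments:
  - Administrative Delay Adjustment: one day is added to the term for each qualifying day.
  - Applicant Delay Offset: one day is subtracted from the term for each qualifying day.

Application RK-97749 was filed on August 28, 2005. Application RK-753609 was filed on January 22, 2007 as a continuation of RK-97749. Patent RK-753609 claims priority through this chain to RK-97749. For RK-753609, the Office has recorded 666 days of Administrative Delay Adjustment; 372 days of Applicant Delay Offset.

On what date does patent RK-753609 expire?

Earliest priority filing: 28 August 2005.
Base term: 28 August 2005 + 17 years → 28 August 2022.
Administrative Delay Adjustment: +666 days → 24 June 2024.
Applicant Delay Offset: −372 days → 18 June 2023.

June 18, 2023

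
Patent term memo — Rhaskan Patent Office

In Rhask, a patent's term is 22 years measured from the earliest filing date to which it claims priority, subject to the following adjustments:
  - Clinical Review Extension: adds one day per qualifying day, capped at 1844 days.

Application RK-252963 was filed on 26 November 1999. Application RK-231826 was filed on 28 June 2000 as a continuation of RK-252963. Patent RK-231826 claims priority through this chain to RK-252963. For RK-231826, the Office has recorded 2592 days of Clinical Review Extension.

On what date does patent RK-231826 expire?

2026-12-14

Earliest priority filing: 26 November 1999.
Base term: 26 November 1999 + 22 years → 26 November 2021.
Clinical Review Extension: 2592 days claimed exceeds the 1844-day cap, so +1844 days → 14 December 2026.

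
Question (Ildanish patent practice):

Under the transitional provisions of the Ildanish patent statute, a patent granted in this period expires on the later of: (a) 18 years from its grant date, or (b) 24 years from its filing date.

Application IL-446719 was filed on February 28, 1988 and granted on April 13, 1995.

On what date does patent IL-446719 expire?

April 13, 2013

(a) grant + 18 years → 13 April 2013.
(b) filing + 24 years → 28 February 2012.
Later of the two: 13 April 2013.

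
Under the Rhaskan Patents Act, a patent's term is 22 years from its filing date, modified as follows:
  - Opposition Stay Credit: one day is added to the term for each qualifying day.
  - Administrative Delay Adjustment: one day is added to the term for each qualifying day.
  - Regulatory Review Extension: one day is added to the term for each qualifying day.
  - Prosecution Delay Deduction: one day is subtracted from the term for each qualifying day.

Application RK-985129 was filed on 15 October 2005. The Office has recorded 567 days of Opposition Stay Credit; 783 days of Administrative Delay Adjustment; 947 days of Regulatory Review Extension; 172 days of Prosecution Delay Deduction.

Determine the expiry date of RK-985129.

August 9, 2033

Base term: filing date + 22 years → 15 October 2027.
Opposition Stay Credit: +567 days → 4 May 2029.
Administrative Delay Adjustment: +783 days → 26 June 2031.
Regulatory Review Extension: +947 days → 28 January 2034.
Prosecution Delay Deduction: −172 days → 9 August 2033.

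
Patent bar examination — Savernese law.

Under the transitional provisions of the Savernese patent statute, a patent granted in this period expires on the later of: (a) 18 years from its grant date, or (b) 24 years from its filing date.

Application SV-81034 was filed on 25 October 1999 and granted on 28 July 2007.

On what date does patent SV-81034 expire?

2025-07-28

(a) grant + 18 years → 28 July 2025.
(b) filing + 24 years → 25 October 2023.
Later of the two: 28 July 2025.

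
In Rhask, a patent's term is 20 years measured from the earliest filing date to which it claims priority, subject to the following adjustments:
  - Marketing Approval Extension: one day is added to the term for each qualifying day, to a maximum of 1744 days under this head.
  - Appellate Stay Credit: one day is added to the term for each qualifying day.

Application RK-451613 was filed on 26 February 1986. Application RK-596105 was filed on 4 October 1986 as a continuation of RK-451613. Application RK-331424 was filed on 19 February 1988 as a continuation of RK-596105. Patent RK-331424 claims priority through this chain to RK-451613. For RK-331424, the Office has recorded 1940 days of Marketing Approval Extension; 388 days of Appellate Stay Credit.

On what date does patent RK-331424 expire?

Earliest priority filing: 26 February 1986.
Base term: 26 February 1986 + 20 years → 26 February 2006.
Marketing Approval Extension: 1940 days claimed exceeds the 1744-day cap, so +1744 days → 6 December 2010.
Appellate Stay Credit: +388 days → 29 December 2011.

2011-12-29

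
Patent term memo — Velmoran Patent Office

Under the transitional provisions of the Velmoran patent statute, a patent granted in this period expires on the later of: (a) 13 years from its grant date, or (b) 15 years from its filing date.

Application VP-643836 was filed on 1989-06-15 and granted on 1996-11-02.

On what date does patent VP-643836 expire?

(a) grant + 13 years → 2 November 2009.
(b) filing + 15 years → 15 June 2004.
Later of the two: 2 November 2009.

2009-11-02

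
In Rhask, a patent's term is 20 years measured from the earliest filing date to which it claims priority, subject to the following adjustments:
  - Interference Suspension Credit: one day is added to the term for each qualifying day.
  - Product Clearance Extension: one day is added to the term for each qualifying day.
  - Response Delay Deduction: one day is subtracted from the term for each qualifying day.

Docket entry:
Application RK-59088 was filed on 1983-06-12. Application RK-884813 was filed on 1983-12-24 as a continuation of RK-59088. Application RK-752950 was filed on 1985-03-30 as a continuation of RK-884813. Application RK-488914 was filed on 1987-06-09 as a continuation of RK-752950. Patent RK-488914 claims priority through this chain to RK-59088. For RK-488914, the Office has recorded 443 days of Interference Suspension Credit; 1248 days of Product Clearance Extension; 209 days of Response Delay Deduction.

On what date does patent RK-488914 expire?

Earliest priority filing: 12 June 1983.
Base term: 12 June 1983 + 20 years → 12 June 2003.
Interference Suspension Credit: +443 days → 28 August 2004.
Product Clearance Extension: +1248 days → 28 January 2008.
Response Delay Deduction: −209 days → 3 July 2007.

July 3, 2007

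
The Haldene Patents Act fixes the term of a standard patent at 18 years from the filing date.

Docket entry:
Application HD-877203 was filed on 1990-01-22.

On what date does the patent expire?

2008-01-22

Filing date + 18 years → 22 January 2008.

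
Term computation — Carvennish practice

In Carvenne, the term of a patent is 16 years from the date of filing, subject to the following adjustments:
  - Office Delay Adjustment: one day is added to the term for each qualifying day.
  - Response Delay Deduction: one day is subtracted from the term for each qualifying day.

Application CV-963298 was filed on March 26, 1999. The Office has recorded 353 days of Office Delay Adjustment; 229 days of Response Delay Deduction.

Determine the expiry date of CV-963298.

July 28, 2015

Base term: filing date + 16 years → 26 March 2015.
Office Delay Adjustment: +353 days → 13 March 2016.
Response Delay Deduction: −229 days → 28 July 2015.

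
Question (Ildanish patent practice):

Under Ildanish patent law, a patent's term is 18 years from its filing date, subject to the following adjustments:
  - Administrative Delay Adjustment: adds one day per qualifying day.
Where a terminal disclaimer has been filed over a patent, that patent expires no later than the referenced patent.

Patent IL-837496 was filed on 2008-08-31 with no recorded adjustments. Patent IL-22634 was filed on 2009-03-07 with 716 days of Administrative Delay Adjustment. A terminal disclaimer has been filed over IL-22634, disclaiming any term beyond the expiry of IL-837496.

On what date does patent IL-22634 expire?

August 31, 2026

Natural term of IL-22634:
  Base: filing + 18 years → 7 March 2027.
  Administrative Delay Adjustment: +716 days → 20 February 2029.
Expiry of referenced patent IL-837496:
  Base: filing + 18 years → 31 August 2026.
Terminal disclaimer: IL-22634 expires on the earlier of 20 February 2029 and 31 August 2026.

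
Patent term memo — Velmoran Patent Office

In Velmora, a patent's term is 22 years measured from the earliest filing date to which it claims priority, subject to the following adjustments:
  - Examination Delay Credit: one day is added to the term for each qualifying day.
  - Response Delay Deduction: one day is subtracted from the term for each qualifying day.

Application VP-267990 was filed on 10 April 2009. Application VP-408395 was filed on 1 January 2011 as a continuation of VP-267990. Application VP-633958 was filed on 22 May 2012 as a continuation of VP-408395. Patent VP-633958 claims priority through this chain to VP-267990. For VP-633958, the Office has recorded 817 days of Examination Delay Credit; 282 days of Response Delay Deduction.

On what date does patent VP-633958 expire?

Earliest priority filing: 10 April 2009.
Base term: 10 April 2009 + 22 years → 10 April 2031.
Examination Delay Credit: +817 days → 5 July 2033.
Response Delay Deduction: −282 days → 26 September 2032.

2032-09-26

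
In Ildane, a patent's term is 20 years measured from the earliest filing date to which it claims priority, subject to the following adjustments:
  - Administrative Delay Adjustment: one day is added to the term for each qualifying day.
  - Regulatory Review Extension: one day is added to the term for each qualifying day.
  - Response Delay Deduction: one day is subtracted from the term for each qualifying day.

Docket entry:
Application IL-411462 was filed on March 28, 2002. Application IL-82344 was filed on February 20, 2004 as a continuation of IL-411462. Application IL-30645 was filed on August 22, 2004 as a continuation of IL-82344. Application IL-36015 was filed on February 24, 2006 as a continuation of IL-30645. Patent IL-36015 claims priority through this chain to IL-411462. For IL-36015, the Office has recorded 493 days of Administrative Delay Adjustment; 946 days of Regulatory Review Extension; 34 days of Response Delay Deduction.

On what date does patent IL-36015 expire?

Earliest priority filing: 28 March 2002.
Base term: 28 March 2002 + 20 years → 28 March 2022.
Administrative Delay Adjustment: +493 days → 3 August 2023.
Regulatory Review Extension: +946 days → 6 March 2026.
Response Delay Deduction: −34 days → 31 January 2026.

2026-01-31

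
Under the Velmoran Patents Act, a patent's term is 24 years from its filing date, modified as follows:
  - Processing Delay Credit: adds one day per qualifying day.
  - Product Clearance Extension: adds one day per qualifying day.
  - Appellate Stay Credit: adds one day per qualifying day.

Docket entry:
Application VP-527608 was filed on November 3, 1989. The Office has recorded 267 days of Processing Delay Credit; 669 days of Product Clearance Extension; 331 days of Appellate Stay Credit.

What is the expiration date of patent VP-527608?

2017-04-23

Base term: filing date + 24 years → 3 November 2013.
Processing Delay Credit: +267 days → 28 July 2014.
Product Clearance Extension: +669 days → 27 May 2016.
Appellate Stay Credit: +331 days → 23 April 2017.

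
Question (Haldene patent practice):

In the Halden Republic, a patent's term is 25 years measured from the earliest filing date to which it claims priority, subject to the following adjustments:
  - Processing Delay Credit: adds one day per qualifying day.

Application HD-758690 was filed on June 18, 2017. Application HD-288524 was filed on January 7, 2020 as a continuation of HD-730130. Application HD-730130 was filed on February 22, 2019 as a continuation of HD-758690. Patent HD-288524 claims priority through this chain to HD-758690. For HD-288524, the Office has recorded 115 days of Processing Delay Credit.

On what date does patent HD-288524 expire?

Earliest priority filing: 18 June 2017.
Base term: 18 June 2017 + 25 years → 18 June 2042.
Processing Delay Credit: +115 days → 11 October 2042.

October 11, 2042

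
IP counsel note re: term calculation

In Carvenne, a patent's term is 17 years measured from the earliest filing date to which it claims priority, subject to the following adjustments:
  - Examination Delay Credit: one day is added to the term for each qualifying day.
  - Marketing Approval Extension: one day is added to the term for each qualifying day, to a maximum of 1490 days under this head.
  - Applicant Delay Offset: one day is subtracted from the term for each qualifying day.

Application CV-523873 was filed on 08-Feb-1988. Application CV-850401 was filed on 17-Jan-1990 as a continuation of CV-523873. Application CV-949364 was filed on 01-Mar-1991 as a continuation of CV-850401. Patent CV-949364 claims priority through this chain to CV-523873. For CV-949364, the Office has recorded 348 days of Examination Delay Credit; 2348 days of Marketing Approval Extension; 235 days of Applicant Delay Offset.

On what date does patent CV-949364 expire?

2009-06-30

Earliest priority filing: 8 February 1988.
Base term: 8 February 1988 + 17 years → 8 February 2005.
Examination Delay Credit: +348 days → 22 January 2006.
Marketing Approval Extension: 2348 days claimed exceeds the 1490-day cap, so +1490 days → 20 February 2010.
Applicant Delay Offset: −235 days → 30 June 2009.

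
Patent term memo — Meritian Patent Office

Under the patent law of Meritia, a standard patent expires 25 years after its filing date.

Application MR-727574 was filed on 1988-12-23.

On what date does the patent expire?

Filing date + 25 years → 23 December 2013.

2013-12-23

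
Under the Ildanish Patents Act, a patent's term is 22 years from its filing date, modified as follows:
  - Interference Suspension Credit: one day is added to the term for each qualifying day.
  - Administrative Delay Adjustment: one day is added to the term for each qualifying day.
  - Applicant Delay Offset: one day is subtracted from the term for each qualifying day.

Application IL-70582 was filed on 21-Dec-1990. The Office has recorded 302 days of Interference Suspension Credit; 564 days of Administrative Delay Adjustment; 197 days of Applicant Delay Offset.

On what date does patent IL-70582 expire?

October 21, 2014

Base term: filing date + 22 years → 21 December 2012.
Interference Suspension Credit: +302 days → 19 October 2013.
Administrative Delay Adjustment: +564 days → 6 May 2015.
Applicant Delay Offset: −197 days → 21 October 2014.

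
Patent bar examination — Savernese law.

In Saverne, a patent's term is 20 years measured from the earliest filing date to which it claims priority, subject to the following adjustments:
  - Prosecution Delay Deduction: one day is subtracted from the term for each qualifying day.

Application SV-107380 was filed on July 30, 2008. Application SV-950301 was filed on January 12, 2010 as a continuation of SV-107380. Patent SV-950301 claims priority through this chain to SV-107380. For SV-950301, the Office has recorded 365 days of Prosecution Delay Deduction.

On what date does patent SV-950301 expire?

Earliest priority filing: 30 July 2008.
Base term: 30 July 2008 + 20 years → 30 July 2028.
Prosecution Delay Deduction: −365 days → 31 July 2027.

July 31, 2027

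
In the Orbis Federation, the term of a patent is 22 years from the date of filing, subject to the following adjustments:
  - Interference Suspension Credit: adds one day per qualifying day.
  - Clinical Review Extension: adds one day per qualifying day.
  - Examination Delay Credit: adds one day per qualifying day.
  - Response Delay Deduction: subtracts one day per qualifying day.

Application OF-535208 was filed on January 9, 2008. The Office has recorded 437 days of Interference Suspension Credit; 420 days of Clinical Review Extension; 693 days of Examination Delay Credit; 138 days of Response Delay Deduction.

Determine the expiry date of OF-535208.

November 21, 2033

Base term: filing date + 22 years → 9 January 2030.
Interference Suspension Credit: +437 days → 22 March 2031.
Clinical Review Extension: +420 days → 15 May 2032.
Examination Delay Credit: +693 days → 8 April 2034.
Response Delay Deduction: −138 days → 21 November 2033.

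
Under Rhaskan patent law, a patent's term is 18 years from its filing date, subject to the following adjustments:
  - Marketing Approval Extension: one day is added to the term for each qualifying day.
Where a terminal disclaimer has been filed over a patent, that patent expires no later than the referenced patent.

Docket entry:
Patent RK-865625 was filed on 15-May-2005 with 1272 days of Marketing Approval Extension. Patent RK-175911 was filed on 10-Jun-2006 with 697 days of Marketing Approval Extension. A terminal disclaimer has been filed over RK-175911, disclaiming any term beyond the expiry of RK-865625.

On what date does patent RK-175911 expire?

May 8, 2026

Natural term of RK-175911:
  Base: filing + 18 years → 10 June 2024.
  Marketing Approval Extension: +697 days → 8 May 2026.
Expiry of referenced patent RK-865625:
  Base: filing + 18 years → 15 May 2023.
  Marketing Approval Extension: +1272 days → 7 November 2026.
Terminal disclaimer: RK-175911 expires on the earlier of 8 May 2026 and 7 November 2026.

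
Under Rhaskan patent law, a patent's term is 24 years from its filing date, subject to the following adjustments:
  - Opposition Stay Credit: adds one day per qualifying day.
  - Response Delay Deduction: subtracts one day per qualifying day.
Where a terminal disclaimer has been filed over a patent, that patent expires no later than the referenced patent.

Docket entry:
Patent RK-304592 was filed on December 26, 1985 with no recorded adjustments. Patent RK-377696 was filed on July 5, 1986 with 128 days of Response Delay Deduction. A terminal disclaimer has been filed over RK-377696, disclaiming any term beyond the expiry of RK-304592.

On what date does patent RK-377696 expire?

2009-12-26

Natural term of RK-377696:
  Base: filing + 24 years → 5 July 2010.
  Response Delay Deduction: −128 days → 27 February 2010.
Expiry of referenced patent RK-304592:
  Base: filing + 24 years → 26 December 2009.
Terminal disclaimer: RK-377696 expires on the earlier of 27 February 2010 and 26 December 2009.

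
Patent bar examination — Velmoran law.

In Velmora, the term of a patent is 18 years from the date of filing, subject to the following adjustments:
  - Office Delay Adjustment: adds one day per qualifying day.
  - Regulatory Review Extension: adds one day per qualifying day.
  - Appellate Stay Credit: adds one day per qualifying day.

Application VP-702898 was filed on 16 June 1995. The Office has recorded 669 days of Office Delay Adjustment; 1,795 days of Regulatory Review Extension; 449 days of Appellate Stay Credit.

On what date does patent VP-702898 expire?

2021-06-07

Base term: filing date + 18 years → 16 June 2013.
Office Delay Adjustment: +669 days → 16 April 2015.
Regulatory Review Extension: +1795 days → 15 March 2020.
Appellate Stay Credit: +449 days → 7 June 2021.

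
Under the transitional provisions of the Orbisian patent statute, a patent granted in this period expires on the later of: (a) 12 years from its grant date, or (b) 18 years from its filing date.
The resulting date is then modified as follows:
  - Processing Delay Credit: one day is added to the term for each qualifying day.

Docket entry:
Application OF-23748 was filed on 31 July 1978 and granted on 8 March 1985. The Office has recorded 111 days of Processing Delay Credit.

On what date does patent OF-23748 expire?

(a) grant + 12 years → 8 March 1997.
(b) filing + 18 years → 31 July 1996.
Later of the two: 8 March 1997.
Processing Delay Credit: +111 days → 27 June 1997.

June 27, 1997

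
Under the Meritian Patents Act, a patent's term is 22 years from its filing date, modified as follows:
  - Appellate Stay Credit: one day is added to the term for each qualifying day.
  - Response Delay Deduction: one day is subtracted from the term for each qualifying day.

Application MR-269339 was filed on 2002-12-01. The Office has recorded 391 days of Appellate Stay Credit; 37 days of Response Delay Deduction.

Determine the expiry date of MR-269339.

Base term: filing date + 22 years → 1 December 2024.
Appellate Stay Credit: +391 days → 27 December 2025.
Response Delay Deduction: −37 days → 20 November 2025.

November 20, 2025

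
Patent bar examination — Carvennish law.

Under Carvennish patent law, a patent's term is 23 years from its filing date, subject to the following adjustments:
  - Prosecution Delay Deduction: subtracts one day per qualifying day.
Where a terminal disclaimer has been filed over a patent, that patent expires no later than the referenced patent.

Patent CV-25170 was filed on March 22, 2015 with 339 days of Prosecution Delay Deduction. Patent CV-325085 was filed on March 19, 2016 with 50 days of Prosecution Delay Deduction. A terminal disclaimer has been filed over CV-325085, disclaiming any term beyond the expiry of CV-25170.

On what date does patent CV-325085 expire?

April 17, 2037

Natural term of CV-325085:
  Base: filing + 23 years → 19 March 2039.
  Prosecution Delay Deduction: −50 days → 28 January 2039.
Expiry of referenced patent CV-25170:
  Base: filing + 23 years → 22 March 2038.
  Prosecution Delay Deduction: −339 days → 17 April 2037.
Terminal disclaimer: CV-325085 expires on the earlier of 28 January 2039 and 17 April 2037.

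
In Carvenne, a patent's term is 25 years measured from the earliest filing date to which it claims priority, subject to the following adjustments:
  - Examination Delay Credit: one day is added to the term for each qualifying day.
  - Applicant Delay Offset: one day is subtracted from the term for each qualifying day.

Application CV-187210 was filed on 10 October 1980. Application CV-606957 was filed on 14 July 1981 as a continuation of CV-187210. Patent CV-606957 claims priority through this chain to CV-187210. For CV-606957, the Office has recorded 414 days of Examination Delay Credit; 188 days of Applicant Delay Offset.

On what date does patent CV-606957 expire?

Earliest priority filing: 10 October 1980.
Base term: 10 October 1980 + 25 years → 10 October 2005.
Examination Delay Credit: +414 days → 28 November 2006.
Applicant Delay Offset: −188 days → 24 May 2006.

2006-05-24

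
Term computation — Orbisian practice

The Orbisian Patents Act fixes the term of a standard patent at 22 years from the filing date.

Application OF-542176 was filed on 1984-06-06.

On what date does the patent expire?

2006-06-06

Filing date + 22 years → 6 June 2006.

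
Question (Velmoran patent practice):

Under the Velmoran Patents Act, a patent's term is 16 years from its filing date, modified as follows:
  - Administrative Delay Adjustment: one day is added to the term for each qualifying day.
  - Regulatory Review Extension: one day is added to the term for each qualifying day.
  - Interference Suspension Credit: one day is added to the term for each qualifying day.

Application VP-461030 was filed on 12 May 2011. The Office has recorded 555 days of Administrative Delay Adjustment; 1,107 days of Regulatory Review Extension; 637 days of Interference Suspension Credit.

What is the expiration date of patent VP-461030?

Base term: filing date + 16 years → 12 May 2027.
Administrative Delay Adjustment: +555 days → 17 November 2028.
Regulatory Review Extension: +1107 days → 29 November 2031.
Interference Suspension Credit: +637 days → 27 August 2033.

August 27, 2033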